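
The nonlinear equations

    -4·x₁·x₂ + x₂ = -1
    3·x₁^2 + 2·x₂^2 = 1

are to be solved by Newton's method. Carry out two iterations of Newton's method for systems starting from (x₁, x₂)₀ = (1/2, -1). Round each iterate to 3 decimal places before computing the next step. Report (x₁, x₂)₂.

(-0.068, -0.735)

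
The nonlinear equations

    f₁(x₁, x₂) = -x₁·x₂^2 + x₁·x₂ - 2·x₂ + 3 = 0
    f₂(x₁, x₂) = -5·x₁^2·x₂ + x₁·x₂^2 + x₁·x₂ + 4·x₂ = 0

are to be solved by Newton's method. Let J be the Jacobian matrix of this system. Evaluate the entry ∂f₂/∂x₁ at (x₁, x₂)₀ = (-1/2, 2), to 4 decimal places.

16.0000

∂f₂/∂x₁ = -10·x₁·x₂ + x₂^2 + x₂.
At (-1/2, 2) this is 16.0000.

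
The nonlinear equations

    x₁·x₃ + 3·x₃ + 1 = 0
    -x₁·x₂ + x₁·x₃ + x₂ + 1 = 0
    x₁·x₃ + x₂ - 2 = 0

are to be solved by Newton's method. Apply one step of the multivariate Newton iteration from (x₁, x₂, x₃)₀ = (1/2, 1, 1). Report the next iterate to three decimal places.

(3.875, -0.750, -1.250)

At (1/2, 1, 1): F = (4.500, 2.000, -0.500).
Jacobian J = [[x₃, 0, x₁ + 3], [-x₂ + x₃, -x₁ + 1, x₁], [x₃, 1, x₁]].
At the point, J = [[1.000, 0.000, 3.500], [0.000, 0.500, 0.500], [1.000, 1.000, 0.500]] (det J = -2.000).
Solving J·Δ = −F gives Δ = (3.375, -1.750, -2.250).
Then the next iterate is (x₁, x₂, x₃)₁ = (3.875, -0.750, -1.250).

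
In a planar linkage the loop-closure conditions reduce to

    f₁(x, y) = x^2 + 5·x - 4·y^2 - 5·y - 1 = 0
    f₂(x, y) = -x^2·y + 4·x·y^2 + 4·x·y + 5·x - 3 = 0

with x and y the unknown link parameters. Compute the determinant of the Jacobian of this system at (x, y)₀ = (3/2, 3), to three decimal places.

1594.000

J = [[2·x + 5, -8·y - 5], [-2·x·y + 4·y^2 + 4·y + 5, -x^2 + 8·x·y + 4·x]].
At the point, J = [[8.000, -29.000], [44.000, 39.750]].
det J = 1594.000.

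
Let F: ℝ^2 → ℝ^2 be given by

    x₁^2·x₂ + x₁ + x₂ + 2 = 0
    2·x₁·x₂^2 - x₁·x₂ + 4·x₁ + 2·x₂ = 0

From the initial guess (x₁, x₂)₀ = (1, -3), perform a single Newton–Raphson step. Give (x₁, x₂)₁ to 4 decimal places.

At (1, -3): F = (-3.0000, 19.0000).
Jacobian J = [[2·x₁·x₂ + 1, x₁^2 + 1], [2·x₂^2 - x₂ + 4, 4·x₁·x₂ - x₁ + 2]].
At the point, J = [[-5.0000, 2.0000], [25.0000, -11.0000]] (det J = 5.0000).
Solving J·Δ = −F gives Δ = (1.0000, 4.0000).
Then the next iterate is (x₁, x₂)₁ = (2.0000, 1.0000).

(2.0000, 1.0000)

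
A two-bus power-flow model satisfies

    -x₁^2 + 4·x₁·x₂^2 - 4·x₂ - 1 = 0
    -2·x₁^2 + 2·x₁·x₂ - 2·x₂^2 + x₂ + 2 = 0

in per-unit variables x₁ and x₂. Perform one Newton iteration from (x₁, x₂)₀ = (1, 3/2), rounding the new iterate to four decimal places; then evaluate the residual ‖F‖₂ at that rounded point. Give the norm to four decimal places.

At (1, 3/2): F = (1.0000, 0.0000).
Jacobian J = [[-2·x₁ + 4·x₂^2, 8·x₁·x₂ - 4], [-4·x₁ + 2·x₂, 2·x₁ - 4·x₂ + 1]].
At the point, J = [[7.0000, 8.0000], [-1.0000, -3.0000]] (det J = -13.0000).
Solving J·Δ = −F gives Δ = (-0.2308, 0.0769).
Then the next iterate is (x₁, x₂)₁ = (0.7692, 1.5769).
Re-evaluating at (0.7692, 1.5769): F = (-0.248456, -0.153762), so ‖F‖₂ = 0.2922.

0.2922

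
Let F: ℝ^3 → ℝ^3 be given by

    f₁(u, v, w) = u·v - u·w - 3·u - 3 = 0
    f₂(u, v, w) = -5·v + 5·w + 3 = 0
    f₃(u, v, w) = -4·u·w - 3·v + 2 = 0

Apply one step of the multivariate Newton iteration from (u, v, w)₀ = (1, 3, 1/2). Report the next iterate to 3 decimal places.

(-9.800, 3.714, 3.114)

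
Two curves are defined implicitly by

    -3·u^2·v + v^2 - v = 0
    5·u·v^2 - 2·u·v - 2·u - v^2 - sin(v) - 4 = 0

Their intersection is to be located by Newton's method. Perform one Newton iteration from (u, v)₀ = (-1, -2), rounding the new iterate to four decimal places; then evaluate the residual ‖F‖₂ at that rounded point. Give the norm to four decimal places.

At (-1, -2): F = (12.0000, -29.090703).
Jacobian J = [[-6·u·v, -3·u^2 + 2·v - 1], [5·v^2 - 2·v - 2, 10·u·v - 2·u - 2·v - cos(v)]].
At the point, J = [[-12.0000, -8.0000], [22.0000, 26.416147]] (det J = -140.993762).
Solving J·Δ = −F gives Δ = (0.5977, 0.6035).
Then the next iterate is (u, v)₁ = (-0.4023, -1.3965).
Re-evaluating at (-0.4023, -1.3965): F = (4.024763, -9.207239), so ‖F‖₂ = 10.0485.

10.0485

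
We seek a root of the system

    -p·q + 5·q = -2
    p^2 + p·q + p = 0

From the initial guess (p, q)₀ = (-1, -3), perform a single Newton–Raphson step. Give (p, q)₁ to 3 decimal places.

(-0.905, -0.381)

At (-1, -3): F = (-16.000, 3.000).
Jacobian J = [[-q, -p + 5], [2·p + q + 1, p]].
At the point, J = [[3.000, 6.000], [-4.000, -1.000]] (det J = 21.000).
Solving J·Δ = −F gives Δ = (0.095, 2.619).
Then the next iterate is (p, q)₁ = (-0.905, -0.381).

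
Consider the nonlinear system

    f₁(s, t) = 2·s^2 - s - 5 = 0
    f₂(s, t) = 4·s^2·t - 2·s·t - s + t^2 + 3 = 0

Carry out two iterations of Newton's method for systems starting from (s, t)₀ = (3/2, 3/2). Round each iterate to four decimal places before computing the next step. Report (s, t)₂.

(1.8515, -0.1258)

At (3/2, 3/2): F = (-2.0000, 12.7500).
Jacobian J = [[4·s - 1, 0], [8·s·t - 2·t - 1, 4·s^2 - 2·s + 2·t]].
At the point, J = [[5.0000, 0.0000], [14.0000, 9.0000]] (det J = 45.0000).
Solving J·Δ = −F gives Δ = (0.4000, -2.0389).
Then the next iterate is (s, t)₁ = (1.9000, -0.5389).
Round to (1.9000, -0.5389) and repeat: F = (0.3200, -4.343483), J = [[6.6000, 0.0000], [-8.113480, 9.5622]].
Δ = (-0.0485, 0.4131), so (s, t)₂ = (1.8515, -0.1258).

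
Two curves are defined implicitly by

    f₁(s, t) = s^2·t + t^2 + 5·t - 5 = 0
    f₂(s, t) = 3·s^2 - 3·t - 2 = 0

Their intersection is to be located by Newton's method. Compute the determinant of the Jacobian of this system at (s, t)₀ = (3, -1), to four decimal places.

-198.0000

J = [[2·s·t, s^2 + 2·t + 5], [6·s, -3]].
At the point, J = [[-6.0000, 12.0000], [18.0000, -3.0000]].
det J = -198.0000.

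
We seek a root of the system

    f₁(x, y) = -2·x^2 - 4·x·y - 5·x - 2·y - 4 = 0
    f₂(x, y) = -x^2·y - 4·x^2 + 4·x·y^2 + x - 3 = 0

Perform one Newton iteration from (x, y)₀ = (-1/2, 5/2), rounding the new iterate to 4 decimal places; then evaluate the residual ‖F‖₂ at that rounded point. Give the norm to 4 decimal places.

At (-1/2, 5/2): F = (-2.0000, -17.6250).
Jacobian J = [[-4·x - 4·y - 5, -4·x - 2], [-2·x·y - 8·x + 4·y^2 + 1, -x^2 + 8·x·y]].
At the point, J = [[-13.0000, 0.0000], [32.5000, -10.2500]] (det J = 133.2500).
Solving J·Δ = −F gives Δ = (-0.1538, -2.2073).
Then the next iterate is (x, y)₁ = (-0.6538, 0.2927).
Re-evaluating at (-0.6538, 0.2927): F = (-1.405840, -5.712786), so ‖F‖₂ = 5.8832.

5.8832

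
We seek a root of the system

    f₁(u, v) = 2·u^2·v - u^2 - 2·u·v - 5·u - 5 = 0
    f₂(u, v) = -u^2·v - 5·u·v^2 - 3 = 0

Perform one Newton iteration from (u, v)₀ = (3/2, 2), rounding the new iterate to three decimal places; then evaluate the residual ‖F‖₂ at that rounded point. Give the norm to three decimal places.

At (3/2, 2): F = (-11.750, -37.500).
Jacobian J = [[4·u·v - 2·u - 2·v - 5, 2·u^2 - 2·u], [-2·u·v - 5·v^2, -u^2 - 10·u·v]].
At the point, J = [[0.000, 1.500], [-26.000, -32.250]] (det J = 39.000).
Solving J·Δ = −F gives Δ = (-11.159, 7.833).
Then the next iterate is (u, v)₁ = (-9.659, 9.833).
Re-evaluating at (-9.659, 9.833): F = (1974.71728, 3749.15927), so ‖F‖₂ = 4237.417.

4237.417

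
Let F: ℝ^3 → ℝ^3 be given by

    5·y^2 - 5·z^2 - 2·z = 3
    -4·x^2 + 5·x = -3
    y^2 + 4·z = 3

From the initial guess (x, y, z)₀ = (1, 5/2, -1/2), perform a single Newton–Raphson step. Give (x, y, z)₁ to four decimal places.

At (1, 5/2, -1/2): F = (28.0000, 4.0000, 1.2500).
Jacobian J = [[0, 10·y, -10·z - 2], [-8·x + 5, 0, 0], [0, 2·y, 4]].
At the point, J = [[0.0000, 25.0000, 3.0000], [-3.0000, 0.0000, 0.0000], [0.0000, 5.0000, 4.0000]] (det J = 255.0000).
Solving J·Δ = −F gives Δ = (1.3333, -1.2735, 1.2794).
Then the next iterate is (x, y, z)₁ = (2.3333, 1.2265, 0.7794).

(2.3333, 1.2265, 0.7794)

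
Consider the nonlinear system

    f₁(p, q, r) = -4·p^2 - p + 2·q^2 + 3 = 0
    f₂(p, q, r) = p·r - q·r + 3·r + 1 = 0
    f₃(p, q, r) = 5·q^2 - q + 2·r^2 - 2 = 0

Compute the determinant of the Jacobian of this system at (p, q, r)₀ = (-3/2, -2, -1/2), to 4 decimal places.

805.5000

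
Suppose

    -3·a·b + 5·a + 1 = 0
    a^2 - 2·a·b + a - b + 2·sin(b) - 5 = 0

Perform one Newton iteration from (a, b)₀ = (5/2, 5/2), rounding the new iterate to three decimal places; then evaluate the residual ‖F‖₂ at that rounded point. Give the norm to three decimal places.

5.955

At (5/2, 5/2): F = (-5.250, -10.05306).
Jacobian J = [[-3·b + 5, -3·a], [2·a - 2·b + 1, -2·a + 2·cos(b) - 1]].
At the point, J = [[-2.500, -7.500], [1.000, -7.60229]] (det J = 26.50572).
Solving J·Δ = −F gives Δ = (1.339, -1.146).
Then the next iterate is (a, b)₁ = (3.839, 1.354).
Re-evaluating at (3.839, 1.354): F = (4.60098, 3.78009), so ‖F‖₂ = 5.955.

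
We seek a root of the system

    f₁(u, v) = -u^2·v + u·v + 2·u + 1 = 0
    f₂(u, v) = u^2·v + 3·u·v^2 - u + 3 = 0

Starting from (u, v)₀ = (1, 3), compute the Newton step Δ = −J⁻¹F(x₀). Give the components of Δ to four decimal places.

At (1, 3): F = (3.0000, 32.0000).
Jacobian J = [[-2·u·v + v + 2, -u^2 + u], [2·u·v + 3·v^2 - 1, u^2 + 6·u·v]].
At the point, J = [[-1.0000, 0.0000], [32.0000, 19.0000]] (det J = -19.0000).
Solving J·Δ = −F gives Δ = (3.0000, -6.7368).

(3.0000, -6.7368)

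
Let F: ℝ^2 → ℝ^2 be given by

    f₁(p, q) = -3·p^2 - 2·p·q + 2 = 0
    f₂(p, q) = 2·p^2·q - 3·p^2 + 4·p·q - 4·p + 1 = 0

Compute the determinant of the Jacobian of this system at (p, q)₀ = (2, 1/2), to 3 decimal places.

-248.000

J = [[-6·p - 2·q, -2·p], [4·p·q - 6·p + 4·q - 4, 2·p^2 + 4·p]].
At the point, J = [[-13.000, -4.000], [-10.000, 16.000]].
det J = -248.000.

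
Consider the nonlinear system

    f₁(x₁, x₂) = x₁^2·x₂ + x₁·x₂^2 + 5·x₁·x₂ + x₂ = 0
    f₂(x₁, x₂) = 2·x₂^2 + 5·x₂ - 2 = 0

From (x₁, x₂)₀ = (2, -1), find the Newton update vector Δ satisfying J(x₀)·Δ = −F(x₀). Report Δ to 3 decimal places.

At (2, -1): F = (-13.000, -5.000).
Jacobian J = [[2·x₁·x₂ + x₂^2 + 5·x₂, x₁^2 + 2·x₁·x₂ + 5·x₁ + 1], [0, 4·x₂ + 5]].
At the point, J = [[-8.000, 11.000], [0.000, 1.000]] (det J = -8.000).
Solving J·Δ = −F gives Δ = (5.250, 5.000).

(5.250, 5.000)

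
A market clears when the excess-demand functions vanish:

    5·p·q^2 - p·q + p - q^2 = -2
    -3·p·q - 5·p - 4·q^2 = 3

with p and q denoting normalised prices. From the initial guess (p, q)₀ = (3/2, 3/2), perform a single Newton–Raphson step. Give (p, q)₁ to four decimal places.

(34.5294, -19.1078)

At (3/2, 3/2): F = (15.8750, -26.2500).
Jacobian J = [[5·q^2 - q + 1, 10·p·q - p - 2·q], [-3·q - 5, -3·p - 8·q]].
At the point, J = [[10.7500, 18.0000], [-9.5000, -16.5000]] (det J = -6.3750).
Solving J·Δ = −F gives Δ = (33.0294, -20.6078).
Then the next iterate is (p, q)₁ = (34.5294, -19.1078).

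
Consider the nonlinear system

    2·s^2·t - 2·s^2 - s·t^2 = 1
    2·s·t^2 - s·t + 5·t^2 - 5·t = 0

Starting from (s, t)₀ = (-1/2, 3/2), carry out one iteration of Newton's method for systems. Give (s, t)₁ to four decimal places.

(-0.5556, 1.2222)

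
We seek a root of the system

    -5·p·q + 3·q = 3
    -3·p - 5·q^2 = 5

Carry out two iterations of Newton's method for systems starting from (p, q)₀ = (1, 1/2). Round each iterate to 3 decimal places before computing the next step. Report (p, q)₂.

At (1, 1/2): F = (-4.000, -9.250).
Jacobian J = [[-5·q, -5·p + 3], [-3, -10·q]].
At the point, J = [[-2.500, -2.000], [-3.000, -5.000]] (det J = 6.500).
Solving J·Δ = −F gives Δ = (-0.231, -1.712).
Then the next iterate is (p, q)₁ = (0.769, -1.212).
Round to (0.769, -1.212) and repeat: F = (-1.97586, -14.65172), J = [[6.060, -0.845], [-3.000, 12.120]].
Δ = (0.512, 1.336), so (p, q)₂ = (1.281, 0.124).

(1.281, 0.124)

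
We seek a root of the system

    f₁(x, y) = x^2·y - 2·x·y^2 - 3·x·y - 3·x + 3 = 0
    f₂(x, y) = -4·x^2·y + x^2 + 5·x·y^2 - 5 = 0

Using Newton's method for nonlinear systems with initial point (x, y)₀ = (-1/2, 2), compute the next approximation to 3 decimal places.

(0.164, 2.107)

At (-1/2, 2): F = (12.000, -16.750).
Jacobian J = [[2·x·y - 2·y^2 - 3·y - 3, x^2 - 4·x·y - 3·x], [-8·x·y + 2·x + 5·y^2, -4·x^2 + 10·x·y]].
At the point, J = [[-19.000, 5.750], [27.000, -11.000]] (det J = 53.750).
Solving J·Δ = −F gives Δ = (0.664, 0.107).
Then the next iterate is (x, y)₁ = (0.164, 2.107).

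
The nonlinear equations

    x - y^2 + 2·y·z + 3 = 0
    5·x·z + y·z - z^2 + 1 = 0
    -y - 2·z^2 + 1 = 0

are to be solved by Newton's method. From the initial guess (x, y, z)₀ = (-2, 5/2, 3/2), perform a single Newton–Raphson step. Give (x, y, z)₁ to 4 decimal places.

(-1.4039, 1.7398, 0.6267)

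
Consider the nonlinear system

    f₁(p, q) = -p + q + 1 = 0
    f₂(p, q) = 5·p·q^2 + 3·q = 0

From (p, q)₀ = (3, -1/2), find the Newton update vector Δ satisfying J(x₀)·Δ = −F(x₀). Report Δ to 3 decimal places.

At (3, -1/2): F = (-2.500, 2.250).
Jacobian J = [[-1, 1], [5·q^2, 10·p·q + 3]].
At the point, J = [[-1.000, 1.000], [1.250, -12.000]] (det J = 10.750).
Solving J·Δ = −F gives Δ = (-2.581, -0.081).

(-2.581, -0.081)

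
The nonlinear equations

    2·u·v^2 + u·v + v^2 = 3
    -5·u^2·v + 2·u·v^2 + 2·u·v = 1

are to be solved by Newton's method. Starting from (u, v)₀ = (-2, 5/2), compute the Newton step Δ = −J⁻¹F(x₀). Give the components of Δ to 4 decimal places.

At (-2, 5/2): F = (-26.7500, -86.0000).
Jacobian J = [[2·v^2 + v, 4·u·v + u + 2·v], [-10·u·v + 2·v^2 + 2·v, -5·u^2 + 4·u·v + 2·u]].
At the point, J = [[15.0000, -17.0000], [67.5000, -44.0000]] (det J = 487.5000).
Solving J·Δ = −F gives Δ = (0.5846, -1.0577).

(0.5846, -1.0577)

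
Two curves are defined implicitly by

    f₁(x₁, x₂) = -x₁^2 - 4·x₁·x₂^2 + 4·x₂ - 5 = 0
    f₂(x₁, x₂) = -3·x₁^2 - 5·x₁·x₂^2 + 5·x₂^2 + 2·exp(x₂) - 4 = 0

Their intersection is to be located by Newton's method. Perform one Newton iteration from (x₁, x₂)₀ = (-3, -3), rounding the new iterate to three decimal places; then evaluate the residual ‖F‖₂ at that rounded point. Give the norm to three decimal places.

31.703

At (-3, -3): F = (82.000, 149.09957).
Jacobian J = [[-2·x₁ - 4·x₂^2, -8·x₁·x₂ + 4], [-6·x₁ - 5·x₂^2, -10·x₁·x₂ + 10·x₂ + 2·exp(x₂)]].
At the point, J = [[-30.000, -68.000], [-27.000, -119.90043]] (det J = 1761.01278).
Solving J·Δ = −F gives Δ = (-0.174, 1.283).
Then the next iterate is (x₁, x₂)₁ = (-3.174, -1.717).
Re-evaluating at (-3.174, -1.717): F = (15.48666, 27.66300), so ‖F‖₂ = 31.703.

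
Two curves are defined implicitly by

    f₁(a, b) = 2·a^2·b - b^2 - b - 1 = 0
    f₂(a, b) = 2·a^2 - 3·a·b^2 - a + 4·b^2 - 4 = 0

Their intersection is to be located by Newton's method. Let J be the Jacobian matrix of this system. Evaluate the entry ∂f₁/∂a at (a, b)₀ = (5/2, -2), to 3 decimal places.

-20.000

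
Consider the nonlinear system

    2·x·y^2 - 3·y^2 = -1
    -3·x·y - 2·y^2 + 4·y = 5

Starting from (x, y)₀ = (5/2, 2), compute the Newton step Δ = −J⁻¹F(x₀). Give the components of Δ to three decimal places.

(1.284, -2.409)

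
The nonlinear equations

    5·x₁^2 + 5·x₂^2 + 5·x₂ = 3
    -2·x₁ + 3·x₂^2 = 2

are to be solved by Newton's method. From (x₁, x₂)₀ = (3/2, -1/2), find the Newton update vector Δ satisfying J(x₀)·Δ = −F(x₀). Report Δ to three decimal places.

(-0.467, -1.106)

At (3/2, -1/2): F = (7.000, -4.250).
Jacobian J = [[10·x₁, 10·x₂ + 5], [-2, 6·x₂]].
At the point, J = [[15.000, 0.000], [-2.000, -3.000]] (det J = -45.000).
Solving J·Δ = −F gives Δ = (-0.467, -1.106).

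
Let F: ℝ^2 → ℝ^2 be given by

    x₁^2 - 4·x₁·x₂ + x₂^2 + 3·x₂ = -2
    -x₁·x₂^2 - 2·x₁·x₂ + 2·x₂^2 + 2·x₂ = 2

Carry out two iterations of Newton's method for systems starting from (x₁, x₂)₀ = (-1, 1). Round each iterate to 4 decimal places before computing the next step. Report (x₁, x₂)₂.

At (-1, 1): F = (11.0000, 5.0000).
Jacobian J = [[2·x₁ - 4·x₂, -4·x₁ + 2·x₂ + 3], [-x₂^2 - 2·x₂, -2·x₁·x₂ - 2·x₁ + 4·x₂ + 2]].
At the point, J = [[-6.0000, 9.0000], [-3.0000, 10.0000]] (det J = -33.0000).
Solving J·Δ = −F gives Δ = (1.9697, 0.0909).
Then the next iterate is (x₁, x₂)₁ = (0.9697, 1.0909).
Round to (0.9697, 1.0909) and repeat: F = (3.171698, -0.707770), J = [[-2.4242, 1.3030], [-3.371863, 2.308509]].
Δ = (6.8544, 10.3183), so (x₁, x₂)₂ = (7.8241, 11.4092).

(7.8241, 11.4092)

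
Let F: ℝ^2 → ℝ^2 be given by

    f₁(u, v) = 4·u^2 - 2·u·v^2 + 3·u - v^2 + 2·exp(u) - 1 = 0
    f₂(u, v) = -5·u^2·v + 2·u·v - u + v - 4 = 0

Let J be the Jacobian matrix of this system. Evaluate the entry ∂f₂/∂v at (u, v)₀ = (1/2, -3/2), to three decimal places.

∂f₂/∂v = -5·u^2 + 2·u + 1.
At (1/2, -3/2) this is 0.750.

0.750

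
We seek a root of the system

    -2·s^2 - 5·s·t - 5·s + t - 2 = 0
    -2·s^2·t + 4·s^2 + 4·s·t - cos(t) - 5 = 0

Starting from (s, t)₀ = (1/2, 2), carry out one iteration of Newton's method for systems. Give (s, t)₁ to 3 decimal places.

(-0.196, 4.553)

At (1/2, 2): F = (-8.000, -0.58385).
Jacobian J = [[-4·s - 5·t - 5, -5·s + 1], [-4·s·t + 8·s + 4·t, -2·s^2 + 4·s + sin(t)]].
At the point, J = [[-17.000, -1.500], [8.000, 2.40930]] (det J = -28.95806).
Solving J·Δ = −F gives Δ = (-0.696, 2.553).
Then the next iterate is (s, t)₁ = (-0.196, 4.553).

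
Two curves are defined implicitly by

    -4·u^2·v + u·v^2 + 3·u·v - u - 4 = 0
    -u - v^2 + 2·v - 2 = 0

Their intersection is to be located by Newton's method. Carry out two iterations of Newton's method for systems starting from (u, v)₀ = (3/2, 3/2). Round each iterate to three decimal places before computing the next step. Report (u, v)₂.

At (3/2, 3/2): F = (-8.875, -2.750).
Jacobian J = [[-8·u·v + v^2 + 3·v - 1, -4·u^2 + 2·u·v + 3·u], [-1, -2·v + 2]].
At the point, J = [[-12.250, 0.000], [-1.000, -1.000]] (det J = 12.250).
Solving J·Δ = −F gives Δ = (-0.724, -2.026).
Then the next iterate is (u, v)₁ = (0.776, -0.526).
Round to (0.776, -0.526) and repeat: F = (-4.51885, -4.10468), J = [[0.96408, -0.89706], [-1.000, 3.052]].
Δ = (8.543, 4.144), so (u, v)₂ = (9.319, 3.618).

(9.319, 3.618)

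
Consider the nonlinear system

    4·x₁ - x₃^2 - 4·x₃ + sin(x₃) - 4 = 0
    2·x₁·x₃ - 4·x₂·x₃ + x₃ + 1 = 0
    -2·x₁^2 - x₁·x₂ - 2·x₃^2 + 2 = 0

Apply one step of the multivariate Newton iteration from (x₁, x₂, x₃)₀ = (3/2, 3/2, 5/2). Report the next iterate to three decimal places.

(1.243, 1.271, 1.002)

At (3/2, 3/2, 5/2): F = (-13.65153, -4.000, -17.250).
Jacobian J = [[4, 0, -2·x₃ + cos(x₃) - 4], [2·x₃, -4·x₃, 2·x₁ - 4·x₂ + 1], [-4·x₁ - x₂, -x₁, -4·x₃]].
At the point, J = [[4.000, 0.000, -9.80114], [5.000, -10.000, -2.000], [-7.500, -1.500, -10.000]] (det J = 1196.59435).
Solving J·Δ = −F gives Δ = (-0.257, -0.229, -1.498).
Then the next iterate is (x₁, x₂, x₃)₁ = (1.243, 1.271, 1.002).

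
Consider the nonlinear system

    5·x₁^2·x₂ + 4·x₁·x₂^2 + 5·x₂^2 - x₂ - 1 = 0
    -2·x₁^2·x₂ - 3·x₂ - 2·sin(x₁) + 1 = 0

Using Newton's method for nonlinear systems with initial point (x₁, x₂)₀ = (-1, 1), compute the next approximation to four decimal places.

At (-1, 1): F = (4.0000, -2.317058).
Jacobian J = [[10·x₁·x₂ + 4·x₂^2, 5·x₁^2 + 8·x₁·x₂ + 10·x₂ - 1], [-4·x₁·x₂ - 2·cos(x₁), -2·x₁^2 - 3]].
At the point, J = [[-6.0000, 6.0000], [2.919395, -5.0000]] (det J = 12.483628).
Solving J·Δ = −F gives Δ = (0.4885, -0.1782).
Then the next iterate is (x₁, x₂)₁ = (-0.5115, 0.8218).

(-0.5115, 0.8218)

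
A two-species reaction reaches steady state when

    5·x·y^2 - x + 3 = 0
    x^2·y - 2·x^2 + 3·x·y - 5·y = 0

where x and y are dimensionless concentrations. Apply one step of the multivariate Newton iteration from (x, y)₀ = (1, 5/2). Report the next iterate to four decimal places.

(1.3265, 0.7750)

At (1, 5/2): F = (33.2500, -4.5000).
Jacobian J = [[5·y^2 - 1, 10·x·y], [2·x·y - 4·x + 3·y, x^2 + 3·x - 5]].
At the point, J = [[30.2500, 25.0000], [8.5000, -1.0000]] (det J = -242.7500).
Solving J·Δ = −F gives Δ = (0.3265, -1.7250).
Then the next iterate is (x, y)₁ = (1.3265, 0.7750).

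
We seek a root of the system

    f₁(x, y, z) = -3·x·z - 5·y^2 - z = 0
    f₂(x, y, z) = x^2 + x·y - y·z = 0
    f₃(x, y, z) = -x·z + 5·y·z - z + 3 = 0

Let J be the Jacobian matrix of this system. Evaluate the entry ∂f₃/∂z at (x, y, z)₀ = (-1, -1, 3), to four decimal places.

∂f₃/∂z = -x + 5·y - 1.
At (-1, -1, 3) this is -5.0000.

-5.0000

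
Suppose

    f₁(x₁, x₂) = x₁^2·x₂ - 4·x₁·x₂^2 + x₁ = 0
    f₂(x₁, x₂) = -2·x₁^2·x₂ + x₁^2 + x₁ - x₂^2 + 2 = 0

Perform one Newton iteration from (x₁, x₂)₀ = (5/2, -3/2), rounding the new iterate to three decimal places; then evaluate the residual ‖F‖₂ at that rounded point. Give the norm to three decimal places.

At (5/2, -3/2): F = (-29.375, 27.250).
Jacobian J = [[2·x₁·x₂ - 4·x₂^2 + 1, x₁^2 - 8·x₁·x₂], [-4·x₁·x₂ + 2·x₁ + 1, -2·x₁^2 - 2·x₂]].
At the point, J = [[-15.500, 36.250], [21.000, -9.500]] (det J = -614.000).
Solving J·Δ = −F gives Δ = (-1.154, 0.317).
Then the next iterate is (x₁, x₂)₁ = (1.346, -1.183).
Re-evaluating at (1.346, -1.183): F = (-8.33211, 8.04475), so ‖F‖₂ = 11.582.

11.582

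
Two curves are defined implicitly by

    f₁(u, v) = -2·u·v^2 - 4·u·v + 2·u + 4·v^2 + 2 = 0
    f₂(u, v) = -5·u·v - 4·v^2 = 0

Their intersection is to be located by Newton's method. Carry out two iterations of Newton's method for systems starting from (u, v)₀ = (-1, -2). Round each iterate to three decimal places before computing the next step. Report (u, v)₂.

(-0.282, -0.473)

At (-1, -2): F = (16.000, -26.000).
Jacobian J = [[-2·v^2 - 4·v + 2, -4·u·v - 4·u + 8·v], [-5·v, -5·u - 8·v]].
At the point, J = [[2.000, -20.000], [10.000, 21.000]] (det J = 242.000).
Solving J·Δ = −F gives Δ = (0.760, 0.876).
Then the next iterate is (u, v)₁ = (-0.240, -1.124).
Round to (-0.240, -1.124) and repeat: F = (6.10088, -6.40230), J = [[3.96925, -9.11104], [5.620, 10.192]].
Δ = (-0.042, 0.651), so (u, v)₂ = (-0.282, -0.473).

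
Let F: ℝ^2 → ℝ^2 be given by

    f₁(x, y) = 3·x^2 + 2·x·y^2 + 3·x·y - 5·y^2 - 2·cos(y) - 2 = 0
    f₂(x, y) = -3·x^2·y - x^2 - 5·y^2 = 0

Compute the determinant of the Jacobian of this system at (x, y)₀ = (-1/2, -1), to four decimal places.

-19.3659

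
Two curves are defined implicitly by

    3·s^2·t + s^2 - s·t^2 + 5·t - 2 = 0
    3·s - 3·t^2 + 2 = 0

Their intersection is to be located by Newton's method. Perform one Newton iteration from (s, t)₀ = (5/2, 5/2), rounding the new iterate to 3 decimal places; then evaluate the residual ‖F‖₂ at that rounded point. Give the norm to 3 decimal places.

14.840

At (5/2, 5/2): F = (48.000, -9.250).
Jacobian J = [[6·s·t + 2·s - t^2, 3·s^2 - 2·s·t + 5], [3, -6·t]].
At the point, J = [[36.250, 11.250], [3.000, -15.000]] (det J = -577.500).
Solving J·Δ = −F gives Δ = (-1.067, -0.830).
Then the next iterate is (s, t)₁ = (1.433, 1.670).
Re-evaluating at (1.433, 1.670): F = (14.69498, -2.06770), so ‖F‖₂ = 14.840.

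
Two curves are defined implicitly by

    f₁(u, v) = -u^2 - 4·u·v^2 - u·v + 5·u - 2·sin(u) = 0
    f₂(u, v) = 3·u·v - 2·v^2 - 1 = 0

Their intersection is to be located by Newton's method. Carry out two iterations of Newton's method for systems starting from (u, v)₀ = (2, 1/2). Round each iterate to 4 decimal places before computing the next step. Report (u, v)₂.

(0.9586, 0.6699)

At (2, 1/2): F = (1.181405, 1.5000).
Jacobian J = [[-2·u - 4·v^2 - v - 2·cos(u) + 5, -8·u·v - u], [3·v, 3·u - 4·v]].
At the point, J = [[0.332294, -10.0000], [1.5000, 4.0000]] (det J = 16.329175).
Solving J·Δ = −F gives Δ = (-1.2080, 0.0780).
Then the next iterate is (u, v)₁ = (0.7920, 0.5780).
Round to (0.7920, 0.5780) and repeat: F = (0.393063, -0.294840), J = [[0.096818, -4.454208], [1.7340, 0.0640]].
Δ = (0.1666, 0.0919), so (u, v)₂ = (0.9586, 0.6699).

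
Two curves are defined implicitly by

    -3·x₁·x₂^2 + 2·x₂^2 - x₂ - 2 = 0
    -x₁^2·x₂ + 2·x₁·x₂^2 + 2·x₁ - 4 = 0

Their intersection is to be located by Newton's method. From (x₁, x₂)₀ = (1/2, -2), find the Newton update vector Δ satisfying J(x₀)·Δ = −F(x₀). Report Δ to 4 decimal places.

(0.0460, 0.4828)

At (1/2, -2): F = (2.0000, 1.5000).
Jacobian J = [[-3·x₂^2, -6·x₁·x₂ + 4·x₂ - 1], [-2·x₁·x₂ + 2·x₂^2 + 2, -x₁^2 + 4·x₁·x₂]].
At the point, J = [[-12.0000, -3.0000], [12.0000, -4.2500]] (det J = 87.0000).
Solving J·Δ = −F gives Δ = (0.0460, 0.4828).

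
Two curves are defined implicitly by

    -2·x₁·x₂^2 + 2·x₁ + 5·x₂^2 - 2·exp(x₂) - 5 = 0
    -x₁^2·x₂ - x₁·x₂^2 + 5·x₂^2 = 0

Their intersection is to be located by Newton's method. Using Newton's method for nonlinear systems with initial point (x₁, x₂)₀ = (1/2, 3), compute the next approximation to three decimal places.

(1.182, 1.820)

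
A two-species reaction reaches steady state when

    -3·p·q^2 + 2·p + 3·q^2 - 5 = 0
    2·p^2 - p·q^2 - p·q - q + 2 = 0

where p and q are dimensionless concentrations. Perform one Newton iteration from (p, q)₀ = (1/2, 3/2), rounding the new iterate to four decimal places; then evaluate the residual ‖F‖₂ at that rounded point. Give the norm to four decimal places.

0.2836

At (1/2, 3/2): F = (-0.6250, -0.8750).
Jacobian J = [[-3·q^2 + 2, -6·p·q + 6·q], [4·p - q^2 - q, -2·p·q - p - 1]].
At the point, J = [[-4.7500, 4.5000], [-1.7500, -3.0000]] (det J = 22.1250).
Solving J·Δ = −F gives Δ = (-0.2627, -0.1384).
Then the next iterate is (p, q)₁ = (0.2373, 1.3616).
Re-evaluating at (0.2373, 1.3616): F = (-0.283367, -0.012029), so ‖F‖₂ = 0.2836.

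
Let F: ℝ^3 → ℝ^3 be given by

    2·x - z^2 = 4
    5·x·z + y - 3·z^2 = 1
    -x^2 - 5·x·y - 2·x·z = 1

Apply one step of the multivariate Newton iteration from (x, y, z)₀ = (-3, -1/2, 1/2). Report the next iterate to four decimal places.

(2.1671, -2.1506, 0.5843)

At (-3, -1/2, 1/2): F = (-10.2500, -9.7500, -14.5000).
Jacobian J = [[2, 0, -2·z], [5·z, 1, 5·x - 6·z], [-2·x - 5·y - 2·z, -5·x, -2·x]].
At the point, J = [[2.0000, 0.0000, -1.0000], [2.5000, 1.0000, -18.0000], [7.5000, 15.0000, 6.0000]] (det J = 522.0000).
Solving J·Δ = −F gives Δ = (5.1671, -1.6506, 0.0843).
Then the next iterate is (x, y, z)₁ = (2.1671, -2.1506, 0.5843).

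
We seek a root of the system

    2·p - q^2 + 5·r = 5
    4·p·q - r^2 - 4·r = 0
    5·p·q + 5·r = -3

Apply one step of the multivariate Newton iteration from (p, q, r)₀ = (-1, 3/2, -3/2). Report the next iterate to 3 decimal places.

At (-1, 3/2, -3/2): F = (-16.750, -2.250, -12.000).
Jacobian J = [[2, -2·q, 5], [4·q, 4·p, -2·r - 4], [5·q, 5·p, 5]].
At the point, J = [[2.000, -3.000, 5.000], [6.000, -4.000, -1.000], [7.500, -5.000, 5.000]] (det J = 62.500).
Solving J·Δ = −F gives Δ = (-2.644, -4.896, 1.470).
Then the next iterate is (p, q, r)₁ = (-3.644, -3.396, -0.030).

(-3.644, -3.396, -0.030)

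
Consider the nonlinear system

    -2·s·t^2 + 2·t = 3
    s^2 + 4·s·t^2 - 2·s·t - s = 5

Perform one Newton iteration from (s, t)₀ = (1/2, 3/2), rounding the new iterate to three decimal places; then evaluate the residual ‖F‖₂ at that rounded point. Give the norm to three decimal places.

15.993

At (1/2, 3/2): F = (-2.250, -2.250).
Jacobian J = [[-2·t^2, -4·s·t + 2], [2·s + 4·t^2 - 2·t - 1, 8·s·t - 2·s]].
At the point, J = [[-4.500, -1.000], [6.000, 5.000]] (det J = -16.500).
Solving J·Δ = −F gives Δ = (-0.818, 1.432).
Then the next iterate is (s, t)₁ = (-0.318, 2.932).
Re-evaluating at (-0.318, 2.932): F = (8.33145, -13.65103), so ‖F‖₂ = 15.993.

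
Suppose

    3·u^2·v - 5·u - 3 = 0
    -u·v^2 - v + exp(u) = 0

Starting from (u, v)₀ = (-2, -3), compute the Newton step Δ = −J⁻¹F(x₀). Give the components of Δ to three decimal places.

(0.416, 1.342)

At (-2, -3): F = (-29.000, 21.13534).
Jacobian J = [[6·u·v - 5, 3·u^2], [-v^2 + exp(u), -2·u·v - 1]].
At the point, J = [[31.000, 12.000], [-8.86466, -13.000]] (det J = -296.62402).
Solving J·Δ = −F gives Δ = (0.416, 1.342).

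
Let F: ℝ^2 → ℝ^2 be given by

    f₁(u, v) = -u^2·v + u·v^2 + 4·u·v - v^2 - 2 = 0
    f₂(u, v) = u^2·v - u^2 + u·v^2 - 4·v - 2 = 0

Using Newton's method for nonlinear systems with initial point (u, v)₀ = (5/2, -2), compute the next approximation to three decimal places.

(2.794, -2.772)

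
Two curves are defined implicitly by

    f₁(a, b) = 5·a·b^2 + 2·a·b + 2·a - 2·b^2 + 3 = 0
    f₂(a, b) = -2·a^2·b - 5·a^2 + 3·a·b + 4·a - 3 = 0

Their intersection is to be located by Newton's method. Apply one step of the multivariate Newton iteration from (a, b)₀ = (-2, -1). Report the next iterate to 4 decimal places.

At (-2, -1): F = (-9.0000, -17.0000).
Jacobian J = [[5·b^2 + 2·b + 2, 10·a·b + 2·a - 4·b], [-4·a·b - 10·a + 3·b + 4, -2·a^2 + 3·a]].
At the point, J = [[5.0000, 20.0000], [13.0000, -14.0000]] (det J = -330.0000).
Solving J·Δ = −F gives Δ = (1.4121, 0.0970).
Then the next iterate is (a, b)₁ = (-0.5879, -0.9030).

(-0.5879, -0.9030)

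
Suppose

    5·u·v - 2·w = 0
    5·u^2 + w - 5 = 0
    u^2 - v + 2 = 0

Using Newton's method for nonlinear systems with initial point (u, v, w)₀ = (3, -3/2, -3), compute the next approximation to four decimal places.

At (3, -3/2, -3): F = (-16.5000, 37.0000, 12.5000).
Jacobian J = [[5·v, 5·u, -2], [10·u, 0, 1], [2·u, -1, 0]].
At the point, J = [[-7.5000, 15.0000, -2.0000], [30.0000, 0.0000, 1.0000], [6.0000, -1.0000, 0.0000]] (det J = 142.5000).
Solving J·Δ = −F gives Δ = (-1.7193, 2.1842, 14.5789).
Then the next iterate is (u, v, w)₁ = (1.2807, 0.6842, 11.5789).

(1.2807, 0.6842, 11.5789)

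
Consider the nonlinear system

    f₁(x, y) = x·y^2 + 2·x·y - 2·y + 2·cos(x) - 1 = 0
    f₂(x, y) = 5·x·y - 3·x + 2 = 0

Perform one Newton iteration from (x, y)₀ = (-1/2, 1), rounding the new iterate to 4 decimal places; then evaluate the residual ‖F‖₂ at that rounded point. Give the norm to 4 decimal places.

At (-1/2, 1): F = (-2.744835, 1.0000).
Jacobian J = [[y^2 + 2·y - 2·sin(x), 2·x·y + 2·x - 2], [5·y - 3, 5·x]].
At the point, J = [[3.958851, -4.0000], [2.0000, -2.5000]] (det J = -1.897128).
Solving J·Δ = −F gives Δ = (5.7255, 4.9804).
Then the next iterate is (x, y)₁ = (5.2255, 5.9804).
Re-evaluating at (5.2255, 5.9804): F = (237.413110, 142.576401), so ‖F‖₂ = 276.9350.

276.9350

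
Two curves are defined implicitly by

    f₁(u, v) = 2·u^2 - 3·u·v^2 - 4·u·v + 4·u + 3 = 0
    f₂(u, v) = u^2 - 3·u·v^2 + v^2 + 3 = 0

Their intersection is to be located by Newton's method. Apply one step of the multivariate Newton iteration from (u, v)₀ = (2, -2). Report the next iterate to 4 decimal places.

At (2, -2): F = (11.0000, -13.0000).
Jacobian J = [[4·u - 3·v^2 - 4·v + 4, -6·u·v - 4·u], [2·u - 3·v^2, -6·u·v + 2·v]].
At the point, J = [[8.0000, 16.0000], [-8.0000, 20.0000]] (det J = 288.0000).
Solving J·Δ = −F gives Δ = (-1.4861, 0.0556).
Then the next iterate is (u, v)₁ = (0.5139, -1.9444).

(0.5139, -1.9444)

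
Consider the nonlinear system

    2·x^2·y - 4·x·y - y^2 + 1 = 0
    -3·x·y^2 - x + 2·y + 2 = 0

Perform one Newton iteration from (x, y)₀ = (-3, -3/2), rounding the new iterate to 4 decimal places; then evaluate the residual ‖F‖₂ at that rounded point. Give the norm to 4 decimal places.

14.9792

At (-3, -3/2): F = (-46.2500, 22.2500).
Jacobian J = [[4·x·y - 4·y, 2·x^2 - 4·x - 2·y], [-3·y^2 - 1, -6·x·y + 2]].
At the point, J = [[24.0000, 33.0000], [-7.7500, -25.0000]] (det J = -344.2500).
Solving J·Δ = −F gives Δ = (1.2259, 0.5100).
Then the next iterate is (x, y)₁ = (-1.7741, -0.9900).
Re-evaluating at (-1.7741, -0.9900): F = (-13.237449, 7.010486), so ‖F‖₂ = 14.9792.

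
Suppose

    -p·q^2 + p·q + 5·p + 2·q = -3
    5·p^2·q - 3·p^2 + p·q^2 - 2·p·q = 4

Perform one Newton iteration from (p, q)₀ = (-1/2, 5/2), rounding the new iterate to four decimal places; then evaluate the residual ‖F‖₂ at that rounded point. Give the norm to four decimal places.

At (-1/2, 5/2): F = (7.3750, -2.2500).
Jacobian J = [[-q^2 + q + 5, -2·p·q + p + 2], [10·p·q - 6·p + q^2 - 2·q, 5·p^2 + 2·p·q - 2·p]].
At the point, J = [[1.2500, 4.0000], [-8.2500, -0.2500]] (det J = 32.6875).
Solving J·Δ = −F gives Δ = (-0.2189, -1.7753).
Then the next iterate is (p, q)₁ = (-0.7189, 0.7247).
Re-evaluating at (-0.7189, 0.7247): F = (0.711472, -3.013350), so ‖F‖₂ = 3.0962.

3.0962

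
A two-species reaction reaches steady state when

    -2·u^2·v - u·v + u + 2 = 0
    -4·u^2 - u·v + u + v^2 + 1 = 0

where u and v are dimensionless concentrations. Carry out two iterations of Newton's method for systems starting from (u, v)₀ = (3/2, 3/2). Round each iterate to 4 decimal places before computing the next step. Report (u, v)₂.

At (3/2, 3/2): F = (-5.5000, -6.5000).
Jacobian J = [[-4·u·v - v + 1, -2·u^2 - u], [-8·u - v + 1, -u + 2·v]].
At the point, J = [[-9.5000, -6.0000], [-12.5000, 1.5000]] (det J = -89.2500).
Solving J·Δ = −F gives Δ = (-0.5294, -0.0784).
Then the next iterate is (u, v)₁ = (0.9706, 1.4216).
Round to (0.9706, 1.4216) and repeat: F = (-1.087682, -1.156516), J = [[-5.940820, -2.854729], [-8.1864, 1.8726]].
Δ = (-0.1548, -0.0590), so (u, v)₂ = (0.8158, 1.3626).

(0.8158, 1.3626)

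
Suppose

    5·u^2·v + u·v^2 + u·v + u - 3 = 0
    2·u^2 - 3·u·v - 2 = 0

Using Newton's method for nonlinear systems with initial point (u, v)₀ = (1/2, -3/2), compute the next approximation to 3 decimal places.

(-0.330, -4.598)

At (1/2, -3/2): F = (-4.000, 0.750).
Jacobian J = [[10·u·v + v^2 + v + 1, 5·u^2 + 2·u·v + u], [4·u - 3·v, -3·u]].
At the point, J = [[-5.750, 0.250], [6.500, -1.500]] (det J = 7.000).
Solving J·Δ = −F gives Δ = (-0.830, -3.098).
Then the next iterate is (u, v)₁ = (-0.330, -4.598).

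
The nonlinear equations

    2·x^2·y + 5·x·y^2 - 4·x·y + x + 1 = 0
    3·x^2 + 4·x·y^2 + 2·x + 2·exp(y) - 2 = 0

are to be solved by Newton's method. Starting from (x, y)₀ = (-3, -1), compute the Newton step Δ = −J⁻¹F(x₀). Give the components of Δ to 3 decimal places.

(1.287, 0.312)

At (-3, -1): F = (-47.000, 7.73576).
Jacobian J = [[4·x·y + 5·y^2 - 4·y + 1, 2·x^2 + 10·x·y - 4·x], [6·x + 4·y^2 + 2, 8·x·y + 2·exp(y)]].
At the point, J = [[22.000, 60.000], [-12.000, 24.73576]] (det J = 1264.18670).
Solving J·Δ = −F gives Δ = (1.287, 0.312).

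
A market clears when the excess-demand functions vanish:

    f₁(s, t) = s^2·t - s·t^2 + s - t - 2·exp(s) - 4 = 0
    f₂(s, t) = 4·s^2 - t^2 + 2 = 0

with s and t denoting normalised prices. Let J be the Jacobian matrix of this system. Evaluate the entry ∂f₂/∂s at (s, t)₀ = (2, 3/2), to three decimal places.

16.000

∂f₂/∂s = 8·s.
At (2, 3/2) this is 16.000.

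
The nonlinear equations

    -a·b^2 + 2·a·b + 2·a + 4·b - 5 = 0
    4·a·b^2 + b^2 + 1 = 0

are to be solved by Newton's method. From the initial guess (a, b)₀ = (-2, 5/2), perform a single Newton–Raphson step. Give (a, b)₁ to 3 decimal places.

(-0.896, 2.067)

At (-2, 5/2): F = (3.500, -42.750).
Jacobian J = [[-b^2 + 2·b + 2, -2·a·b + 2·a + 4], [4·b^2, 8·a·b + 2·b]].
At the point, J = [[0.750, 10.000], [25.000, -35.000]] (det J = -276.250).
Solving J·Δ = −F gives Δ = (1.104, -0.433).
Then the next iterate is (a, b)₁ = (-0.896, 2.067).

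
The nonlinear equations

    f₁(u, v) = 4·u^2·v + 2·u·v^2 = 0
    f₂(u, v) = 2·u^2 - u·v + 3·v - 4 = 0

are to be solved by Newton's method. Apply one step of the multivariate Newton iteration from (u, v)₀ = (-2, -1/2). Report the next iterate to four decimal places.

(-1.6104, -0.2156)

At (-2, -1/2): F = (-9.0000, 1.5000).
Jacobian J = [[8·u·v + 2·v^2, 4·u^2 + 4·u·v], [4·u - v, -u + 3]].
At the point, J = [[8.5000, 20.0000], [-7.5000, 5.0000]] (det J = 192.5000).
Solving J·Δ = −F gives Δ = (0.3896, 0.2844).
Then the next iterate is (u, v)₁ = (-1.6104, -0.2156).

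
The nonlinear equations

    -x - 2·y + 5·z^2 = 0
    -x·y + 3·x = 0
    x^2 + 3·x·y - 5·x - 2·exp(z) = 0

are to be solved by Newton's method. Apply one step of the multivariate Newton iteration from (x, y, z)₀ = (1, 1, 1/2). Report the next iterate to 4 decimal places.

(1.7732, 4.5463, 2.4232)

At (1, 1, 1/2): F = (-1.7500, 2.0000, -4.297443).
Jacobian J = [[-1, -2, 10·z], [-y + 3, -x, 0], [2·x + 3·y - 5, 3·x, -2·exp(z)]].
At the point, J = [[-1.0000, -2.0000, 5.0000], [2.0000, -1.0000, 0.0000], [0.0000, 3.0000, -3.297443]] (det J = 13.512787).
Solving J·Δ = −F gives Δ = (0.7732, 3.5463, 1.9232).
Then the next iterate is (x, y, z)₁ = (1.7732, 4.5463, 2.4232).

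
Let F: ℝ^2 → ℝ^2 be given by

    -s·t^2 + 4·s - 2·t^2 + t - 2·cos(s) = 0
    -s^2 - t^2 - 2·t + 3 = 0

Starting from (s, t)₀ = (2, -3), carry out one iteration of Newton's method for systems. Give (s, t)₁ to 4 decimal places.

(2.2368, -1.7632)

At (2, -3): F = (-30.167706, -4.0000).
Jacobian J = [[-t^2 + 2·sin(s) + 4, -2·s·t - 4·t + 1], [-2·s, -2·t - 2]].
At the point, J = [[-3.181405, 25.0000], [-4.0000, 4.0000]] (det J = 87.274379).
Solving J·Δ = −F gives Δ = (0.2368, 1.2368).
Then the next iterate is (s, t)₁ = (2.2368, -1.7632).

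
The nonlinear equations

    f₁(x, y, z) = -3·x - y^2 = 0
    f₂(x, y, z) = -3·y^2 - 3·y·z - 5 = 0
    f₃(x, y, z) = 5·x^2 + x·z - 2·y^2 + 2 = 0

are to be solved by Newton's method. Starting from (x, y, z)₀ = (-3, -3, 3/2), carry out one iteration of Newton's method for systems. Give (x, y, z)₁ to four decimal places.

(-2.0947, -2.5473, 2.8765)

At (-3, -3, 3/2): F = (0.0000, -18.5000, 24.5000).
Jacobian J = [[-3, -2·y, 0], [0, -6·y - 3·z, -3·y], [10·x + z, -4·y, x]].
At the point, J = [[-3.0000, 6.0000, 0.0000], [0.0000, 13.5000, 9.0000], [-28.5000, 12.0000, -3.0000]] (det J = -1093.5000).
Solving J·Δ = −F gives Δ = (0.9053, 0.4527, 1.3765).
Then the next iterate is (x, y, z)₁ = (-2.0947, -2.5473, 2.8765).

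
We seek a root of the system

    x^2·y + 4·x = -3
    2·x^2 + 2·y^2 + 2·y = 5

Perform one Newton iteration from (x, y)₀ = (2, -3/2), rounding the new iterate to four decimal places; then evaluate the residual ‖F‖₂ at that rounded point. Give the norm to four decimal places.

At (2, -3/2): F = (5.0000, 4.5000).
Jacobian J = [[2·x·y + 4, x^2], [4·x, 4·y + 2]].
At the point, J = [[-2.0000, 4.0000], [8.0000, -4.0000]] (det J = -24.0000).
Solving J·Δ = −F gives Δ = (-1.5833, -2.0417).
Then the next iterate is (x, y)₁ = (0.4167, -3.5417).
Re-evaluating at (0.4167, -3.5417): F = (4.051823, 13.351156), so ‖F‖₂ = 13.9524.

13.9524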